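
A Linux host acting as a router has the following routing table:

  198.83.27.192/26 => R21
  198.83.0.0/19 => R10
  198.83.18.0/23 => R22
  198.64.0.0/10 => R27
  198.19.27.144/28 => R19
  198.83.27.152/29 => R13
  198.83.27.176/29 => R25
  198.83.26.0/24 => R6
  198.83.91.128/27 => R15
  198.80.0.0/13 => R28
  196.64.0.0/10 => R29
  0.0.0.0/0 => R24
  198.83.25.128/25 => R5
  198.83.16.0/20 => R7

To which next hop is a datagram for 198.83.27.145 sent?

Routes whose prefix contains 198.83.27.145:
  0.0.0.0/0 (default, matches everything) -> R24
  198.64.0.0/10 (198.64.0.0 - 198.127.255.255) -> R27
  198.80.0.0/13 (198.80.0.0 - 198.87.255.255) -> R28
  198.83.0.0/19 (198.83.0.0 - 198.83.31.255) -> R10
  198.83.16.0/20 (198.83.16.0 - 198.83.31.255) -> R7
More-specific entries that do NOT match:
  198.83.27.152/29 (198.83.27.152 - 198.83.27.159) does not contain 198.83.27.145
  198.83.27.176/29 (198.83.27.176 - 198.83.27.183) does not contain 198.83.27.145
  198.19.27.144/28 (198.19.27.144 - 198.19.27.159) does not contain 198.83.27.145
  198.83.91.128/27 (198.83.91.128 - 198.83.91.159) does not contain 198.83.27.145
  198.83.27.192/26 (198.83.27.192 - 198.83.27.255) does not contain 198.83.27.145
  198.83.25.128/25 (198.83.25.128 - 198.83.25.255) does not contain 198.83.27.145
  198.83.26.0/24 (198.83.26.0 - 198.83.26.255) does not contain 198.83.27.145
  198.83.18.0/23 (198.83.18.0 - 198.83.19.255) does not contain 198.83.27.145
Longest matching prefix is /20 -> next hop R7.

R7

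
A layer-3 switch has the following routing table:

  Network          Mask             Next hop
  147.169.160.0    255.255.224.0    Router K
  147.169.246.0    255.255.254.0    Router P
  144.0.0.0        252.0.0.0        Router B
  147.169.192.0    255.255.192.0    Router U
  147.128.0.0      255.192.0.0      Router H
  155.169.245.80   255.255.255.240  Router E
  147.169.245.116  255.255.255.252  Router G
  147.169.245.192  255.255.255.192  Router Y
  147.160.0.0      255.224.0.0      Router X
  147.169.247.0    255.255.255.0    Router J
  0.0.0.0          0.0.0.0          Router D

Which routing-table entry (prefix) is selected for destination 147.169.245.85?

147.169.192.0/18

Entries matching 147.169.245.85:
  0.0.0.0/0 (default, matches everything)
  144.0.0.0/6 (144.0.0.0 - 147.255.255.255)
  147.128.0.0/10 (147.128.0.0 - 147.191.255.255)
  147.160.0.0/11 (147.160.0.0 - 147.191.255.255)
  147.169.192.0/18 (147.169.192.0 - 147.169.255.255)
Most specific is 147.169.192.0/18.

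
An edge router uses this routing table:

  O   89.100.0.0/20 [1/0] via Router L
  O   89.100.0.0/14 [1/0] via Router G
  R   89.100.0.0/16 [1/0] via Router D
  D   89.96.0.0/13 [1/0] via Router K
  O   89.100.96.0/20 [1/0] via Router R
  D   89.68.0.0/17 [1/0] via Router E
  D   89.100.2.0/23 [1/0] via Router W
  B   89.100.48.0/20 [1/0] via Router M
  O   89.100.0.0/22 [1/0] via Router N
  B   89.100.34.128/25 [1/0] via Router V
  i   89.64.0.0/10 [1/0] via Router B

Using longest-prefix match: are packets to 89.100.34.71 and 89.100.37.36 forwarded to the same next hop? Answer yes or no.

yes

89.100.34.71: longest match 89.100.0.0/16 -> Router D
89.100.37.36: longest match 89.100.0.0/16 -> Router D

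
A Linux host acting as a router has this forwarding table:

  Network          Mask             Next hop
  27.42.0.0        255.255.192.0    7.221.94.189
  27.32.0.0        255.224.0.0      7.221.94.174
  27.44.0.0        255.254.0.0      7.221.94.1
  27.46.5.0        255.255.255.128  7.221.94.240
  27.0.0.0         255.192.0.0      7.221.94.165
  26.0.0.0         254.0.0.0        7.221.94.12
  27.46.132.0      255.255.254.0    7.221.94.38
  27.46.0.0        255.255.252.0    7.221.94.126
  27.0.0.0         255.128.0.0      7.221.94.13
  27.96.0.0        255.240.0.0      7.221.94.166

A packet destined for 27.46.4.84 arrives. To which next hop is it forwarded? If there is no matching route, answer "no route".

Routes whose prefix contains 27.46.4.84:
  26.0.0.0/7 (26.0.0.0 - 27.255.255.255) -> 7.221.94.12
  27.0.0.0/9 (27.0.0.0 - 27.127.255.255) -> 7.221.94.13
  27.0.0.0/10 (27.0.0.0 - 27.63.255.255) -> 7.221.94.165
  27.32.0.0/11 (27.32.0.0 - 27.63.255.255) -> 7.221.94.174
More-specific entries that do NOT match:
  27.46.5.0/25 (27.46.5.0 - 27.46.5.127) does not contain 27.46.4.84
  27.46.132.0/23 (27.46.132.0 - 27.46.133.255) does not contain 27.46.4.84
  27.46.0.0/22 (27.46.0.0 - 27.46.3.255) does not contain 27.46.4.84
  27.42.0.0/18 (27.42.0.0 - 27.42.63.255) does not contain 27.46.4.84
  27.44.0.0/15 (27.44.0.0 - 27.45.255.255) does not contain 27.46.4.84
  27.96.0.0/12 (27.96.0.0 - 27.111.255.255) does not contain 27.46.4.84
Longest matching prefix is /11 -> next hop 7.221.94.174.

7.221.94.174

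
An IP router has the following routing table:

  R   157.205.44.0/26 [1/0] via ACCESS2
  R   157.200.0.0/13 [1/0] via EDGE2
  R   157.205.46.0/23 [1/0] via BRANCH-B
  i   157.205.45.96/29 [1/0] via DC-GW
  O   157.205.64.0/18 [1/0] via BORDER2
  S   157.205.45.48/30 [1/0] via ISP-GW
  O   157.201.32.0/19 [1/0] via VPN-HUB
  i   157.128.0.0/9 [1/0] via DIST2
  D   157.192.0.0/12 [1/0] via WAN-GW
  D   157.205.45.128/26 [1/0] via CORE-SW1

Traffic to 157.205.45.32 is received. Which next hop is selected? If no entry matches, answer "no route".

Routes whose prefix contains 157.205.45.32:
  157.128.0.0/9 (157.128.0.0 - 157.255.255.255) -> DIST2
  157.192.0.0/12 (157.192.0.0 - 157.207.255.255) -> WAN-GW
  157.200.0.0/13 (157.200.0.0 - 157.207.255.255) -> EDGE2
More-specific entries that do NOT match:
  157.205.45.48/30 (157.205.45.48 - 157.205.45.51) does not contain 157.205.45.32
  157.205.45.96/29 (157.205.45.96 - 157.205.45.103) does not contain 157.205.45.32
  157.205.44.0/26 (157.205.44.0 - 157.205.44.63) does not contain 157.205.45.32
  157.205.45.128/26 (157.205.45.128 - 157.205.45.191) does not contain 157.205.45.32
  157.205.46.0/23 (157.205.46.0 - 157.205.47.255) does not contain 157.205.45.32
  157.201.32.0/19 (157.201.32.0 - 157.201.63.255) does not contain 157.205.45.32
  157.205.64.0/18 (157.205.64.0 - 157.205.127.255) does not contain 157.205.45.32
Longest matching prefix is /13 -> next hop EDGE2.

EDGE2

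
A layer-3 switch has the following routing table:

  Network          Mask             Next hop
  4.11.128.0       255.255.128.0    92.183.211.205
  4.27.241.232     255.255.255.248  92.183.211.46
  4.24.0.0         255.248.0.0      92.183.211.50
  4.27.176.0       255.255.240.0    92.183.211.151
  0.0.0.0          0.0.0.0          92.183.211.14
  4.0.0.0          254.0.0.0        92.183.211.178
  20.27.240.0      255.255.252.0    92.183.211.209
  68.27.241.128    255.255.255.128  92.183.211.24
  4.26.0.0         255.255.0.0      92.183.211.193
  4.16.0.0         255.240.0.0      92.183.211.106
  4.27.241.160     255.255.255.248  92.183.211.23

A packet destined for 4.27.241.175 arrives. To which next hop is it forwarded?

Routes whose prefix contains 4.27.241.175:
  0.0.0.0/0 (default, matches everything) -> 92.183.211.14
  4.0.0.0/7 (4.0.0.0 - 5.255.255.255) -> 92.183.211.178
  4.16.0.0/12 (4.16.0.0 - 4.31.255.255) -> 92.183.211.106
  4.24.0.0/13 (4.24.0.0 - 4.31.255.255) -> 92.183.211.50
More-specific entries that do NOT match:
  4.27.241.232/29 (4.27.241.232 - 4.27.241.239) does not contain 4.27.241.175
  4.27.241.160/29 (4.27.241.160 - 4.27.241.167) does not contain 4.27.241.175
  68.27.241.128/25 (68.27.241.128 - 68.27.241.255) does not contain 4.27.241.175
  20.27.240.0/22 (20.27.240.0 - 20.27.243.255) does not contain 4.27.241.175
  4.27.176.0/20 (4.27.176.0 - 4.27.191.255) does not contain 4.27.241.175
  4.11.128.0/17 (4.11.128.0 - 4.11.255.255) does not contain 4.27.241.175
  4.26.0.0/16 (4.26.0.0 - 4.26.255.255) does not contain 4.27.241.175
Longest matching prefix is /13 -> next hop 92.183.211.50.

92.183.211.50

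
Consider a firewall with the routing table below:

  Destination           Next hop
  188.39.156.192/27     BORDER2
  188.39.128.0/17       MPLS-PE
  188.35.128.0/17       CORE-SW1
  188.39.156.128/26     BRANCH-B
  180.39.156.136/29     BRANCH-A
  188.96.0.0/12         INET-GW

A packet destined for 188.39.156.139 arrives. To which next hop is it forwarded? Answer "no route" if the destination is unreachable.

Routes whose prefix contains 188.39.156.139:
  188.39.128.0/17 (188.39.128.0 - 188.39.255.255) -> MPLS-PE
  188.39.156.128/26 (188.39.156.128 - 188.39.156.191) -> BRANCH-B
More-specific entries that do NOT match:
  180.39.156.136/29 (180.39.156.136 - 180.39.156.143) does not contain 188.39.156.139
  188.39.156.192/27 (188.39.156.192 - 188.39.156.223) does not contain 188.39.156.139
Longest matching prefix is /26 -> next hop BRANCH-B.

BRANCH-B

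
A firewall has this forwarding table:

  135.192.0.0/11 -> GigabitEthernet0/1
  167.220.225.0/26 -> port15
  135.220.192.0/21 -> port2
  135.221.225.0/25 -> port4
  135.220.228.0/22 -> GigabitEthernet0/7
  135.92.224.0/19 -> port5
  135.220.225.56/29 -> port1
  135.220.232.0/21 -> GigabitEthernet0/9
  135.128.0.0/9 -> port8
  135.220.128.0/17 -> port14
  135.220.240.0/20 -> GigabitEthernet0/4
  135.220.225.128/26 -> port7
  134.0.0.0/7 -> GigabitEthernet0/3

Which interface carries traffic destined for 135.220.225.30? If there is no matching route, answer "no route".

Routes whose prefix contains 135.220.225.30:
  134.0.0.0/7 (134.0.0.0 - 135.255.255.255) -> GigabitEthernet0/3
  135.128.0.0/9 (135.128.0.0 - 135.255.255.255) -> port8
  135.192.0.0/11 (135.192.0.0 - 135.223.255.255) -> GigabitEthernet0/1
  135.220.128.0/17 (135.220.128.0 - 135.220.255.255) -> port14
More-specific entries that do NOT match:
  135.220.225.56/29 (135.220.225.56 - 135.220.225.63) does not contain 135.220.225.30
  167.220.225.0/26 (167.220.225.0 - 167.220.225.63) does not contain 135.220.225.30
  135.220.225.128/26 (135.220.225.128 - 135.220.225.191) does not contain 135.220.225.30
  135.221.225.0/25 (135.221.225.0 - 135.221.225.127) does not contain 135.220.225.30
  135.220.228.0/22 (135.220.228.0 - 135.220.231.255) does not contain 135.220.225.30
  135.220.192.0/21 (135.220.192.0 - 135.220.199.255) does not contain 135.220.225.30
  135.220.232.0/21 (135.220.232.0 - 135.220.239.255) does not contain 135.220.225.30
  135.220.240.0/20 (135.220.240.0 - 135.220.255.255) does not contain 135.220.225.30
  135.92.224.0/19 (135.92.224.0 - 135.92.255.255) does not contain 135.220.225.30
Longest matching prefix is /17 -> interface port14.

port14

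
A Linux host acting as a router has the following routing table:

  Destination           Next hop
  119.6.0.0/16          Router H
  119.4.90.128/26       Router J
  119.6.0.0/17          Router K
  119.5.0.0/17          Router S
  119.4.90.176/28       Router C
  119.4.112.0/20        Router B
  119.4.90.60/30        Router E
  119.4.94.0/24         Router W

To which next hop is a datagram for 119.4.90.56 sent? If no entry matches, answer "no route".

no route

No entry's prefix contains 119.4.90.56; there is no default route.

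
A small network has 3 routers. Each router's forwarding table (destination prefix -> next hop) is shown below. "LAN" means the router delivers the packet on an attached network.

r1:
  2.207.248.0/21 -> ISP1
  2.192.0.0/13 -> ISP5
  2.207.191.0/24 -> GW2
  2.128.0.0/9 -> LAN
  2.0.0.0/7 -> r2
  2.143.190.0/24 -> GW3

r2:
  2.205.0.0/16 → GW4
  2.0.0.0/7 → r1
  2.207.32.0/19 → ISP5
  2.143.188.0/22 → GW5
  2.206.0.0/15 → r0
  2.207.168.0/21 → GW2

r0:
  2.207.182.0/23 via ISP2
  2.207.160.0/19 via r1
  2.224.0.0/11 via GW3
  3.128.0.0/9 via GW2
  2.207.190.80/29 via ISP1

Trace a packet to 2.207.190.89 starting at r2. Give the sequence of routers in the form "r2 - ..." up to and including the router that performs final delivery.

At r2: longest match for 2.207.190.89 is 2.206.0.0/15 -> r0
At r0: longest match for 2.207.190.89 is 2.207.160.0/19 -> r1
At r1: longest match for 2.207.190.89 is 2.128.0.0/9 -> LAN

r2 - r0 - r1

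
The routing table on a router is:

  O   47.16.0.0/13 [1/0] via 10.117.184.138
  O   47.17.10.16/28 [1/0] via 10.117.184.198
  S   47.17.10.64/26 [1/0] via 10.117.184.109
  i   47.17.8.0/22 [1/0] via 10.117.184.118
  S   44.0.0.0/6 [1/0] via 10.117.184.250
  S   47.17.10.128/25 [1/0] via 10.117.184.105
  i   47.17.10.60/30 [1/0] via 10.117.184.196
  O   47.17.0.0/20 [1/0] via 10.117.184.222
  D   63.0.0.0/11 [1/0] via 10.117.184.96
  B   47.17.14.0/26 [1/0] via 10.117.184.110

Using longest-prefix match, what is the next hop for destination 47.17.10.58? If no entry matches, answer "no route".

Routes whose prefix contains 47.17.10.58:
  44.0.0.0/6 (44.0.0.0 - 47.255.255.255) -> 10.117.184.250
  47.16.0.0/13 (47.16.0.0 - 47.23.255.255) -> 10.117.184.138
  47.17.0.0/20 (47.17.0.0 - 47.17.15.255) -> 10.117.184.222
  47.17.8.0/22 (47.17.8.0 - 47.17.11.255) -> 10.117.184.118
More-specific entries that do NOT match:
  47.17.10.60/30 (47.17.10.60 - 47.17.10.63) does not contain 47.17.10.58
  47.17.10.16/28 (47.17.10.16 - 47.17.10.31) does not contain 47.17.10.58
  47.17.10.64/26 (47.17.10.64 - 47.17.10.127) does not contain 47.17.10.58
  47.17.14.0/26 (47.17.14.0 - 47.17.14.63) does not contain 47.17.10.58
  47.17.10.128/25 (47.17.10.128 - 47.17.10.255) does not contain 47.17.10.58
Longest matching prefix is /22 -> next hop 10.117.184.118.

10.117.184.118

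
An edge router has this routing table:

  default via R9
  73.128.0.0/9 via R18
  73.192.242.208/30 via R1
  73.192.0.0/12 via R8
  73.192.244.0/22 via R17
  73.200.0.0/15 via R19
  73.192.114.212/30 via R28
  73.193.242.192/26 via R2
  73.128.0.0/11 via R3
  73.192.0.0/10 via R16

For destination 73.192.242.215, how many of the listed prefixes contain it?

4

Prefixes containing 73.192.242.215:
  0.0.0.0/0 (default, matches everything)
  73.128.0.0/9 (73.128.0.0 - 73.255.255.255)
  73.192.0.0/10 (73.192.0.0 - 73.255.255.255)
  73.192.0.0/12 (73.192.0.0 - 73.207.255.255)
Total matching entries: 4.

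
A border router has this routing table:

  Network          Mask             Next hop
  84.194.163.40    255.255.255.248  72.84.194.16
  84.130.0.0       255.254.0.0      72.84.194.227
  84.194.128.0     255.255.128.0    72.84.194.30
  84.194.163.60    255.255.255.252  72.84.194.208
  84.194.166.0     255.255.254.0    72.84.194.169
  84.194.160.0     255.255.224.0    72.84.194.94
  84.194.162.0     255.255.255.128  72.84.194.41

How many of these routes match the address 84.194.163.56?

Prefixes containing 84.194.163.56:
  84.194.128.0/17 (84.194.128.0 - 84.194.255.255)
  84.194.160.0/19 (84.194.160.0 - 84.194.191.255)
Total matching entries: 2.

2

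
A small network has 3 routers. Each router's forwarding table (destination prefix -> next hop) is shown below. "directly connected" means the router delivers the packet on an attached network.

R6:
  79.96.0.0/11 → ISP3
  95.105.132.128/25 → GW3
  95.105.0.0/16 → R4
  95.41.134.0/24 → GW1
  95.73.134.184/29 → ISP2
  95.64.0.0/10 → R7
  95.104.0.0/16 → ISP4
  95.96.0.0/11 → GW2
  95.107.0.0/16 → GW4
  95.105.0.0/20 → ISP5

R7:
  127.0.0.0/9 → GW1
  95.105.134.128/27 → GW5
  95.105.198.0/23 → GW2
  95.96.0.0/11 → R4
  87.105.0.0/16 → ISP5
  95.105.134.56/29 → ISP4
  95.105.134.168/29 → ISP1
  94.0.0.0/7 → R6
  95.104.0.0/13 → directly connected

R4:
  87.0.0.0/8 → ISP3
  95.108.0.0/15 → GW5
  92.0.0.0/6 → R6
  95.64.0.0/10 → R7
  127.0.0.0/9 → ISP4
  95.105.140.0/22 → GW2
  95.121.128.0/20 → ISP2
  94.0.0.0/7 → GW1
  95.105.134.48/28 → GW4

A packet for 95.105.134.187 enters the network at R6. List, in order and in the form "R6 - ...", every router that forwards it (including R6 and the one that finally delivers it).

At R6: longest match for 95.105.134.187 is 95.105.0.0/16 -> R4
At R4: longest match for 95.105.134.187 is 95.64.0.0/10 -> R7
At R7: longest match for 95.105.134.187 is 95.104.0.0/13 -> directly connected

R6 - R4 - R7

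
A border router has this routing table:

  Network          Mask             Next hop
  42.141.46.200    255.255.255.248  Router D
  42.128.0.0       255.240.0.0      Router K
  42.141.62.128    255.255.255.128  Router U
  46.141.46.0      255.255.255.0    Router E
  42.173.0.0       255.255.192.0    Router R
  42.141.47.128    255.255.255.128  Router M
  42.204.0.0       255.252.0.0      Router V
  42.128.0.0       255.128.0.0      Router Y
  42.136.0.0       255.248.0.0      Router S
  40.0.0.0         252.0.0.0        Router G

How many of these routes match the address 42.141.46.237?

4

Prefixes containing 42.141.46.237:
  40.0.0.0/6 (40.0.0.0 - 43.255.255.255)
  42.128.0.0/9 (42.128.0.0 - 42.255.255.255)
  42.128.0.0/12 (42.128.0.0 - 42.143.255.255)
  42.136.0.0/13 (42.136.0.0 - 42.143.255.255)
Total matching entries: 4.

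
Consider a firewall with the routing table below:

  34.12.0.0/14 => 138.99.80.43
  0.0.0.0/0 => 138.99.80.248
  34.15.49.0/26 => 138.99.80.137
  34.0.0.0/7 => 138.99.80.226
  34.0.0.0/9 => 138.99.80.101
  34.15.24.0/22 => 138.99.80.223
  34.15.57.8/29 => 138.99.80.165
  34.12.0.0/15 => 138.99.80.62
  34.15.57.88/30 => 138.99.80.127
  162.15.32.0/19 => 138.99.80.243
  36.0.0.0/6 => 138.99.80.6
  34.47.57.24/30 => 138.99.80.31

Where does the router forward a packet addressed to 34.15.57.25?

Routes whose prefix contains 34.15.57.25:
  0.0.0.0/0 (default, matches everything) -> 138.99.80.248
  34.0.0.0/7 (34.0.0.0 - 35.255.255.255) -> 138.99.80.226
  34.0.0.0/9 (34.0.0.0 - 34.127.255.255) -> 138.99.80.101
  34.12.0.0/14 (34.12.0.0 - 34.15.255.255) -> 138.99.80.43
More-specific entries that do NOT match:
  34.15.57.88/30 (34.15.57.88 - 34.15.57.91) does not contain 34.15.57.25
  34.47.57.24/30 (34.47.57.24 - 34.47.57.27) does not contain 34.15.57.25
  34.15.57.8/29 (34.15.57.8 - 34.15.57.15) does not contain 34.15.57.25
  34.15.49.0/26 (34.15.49.0 - 34.15.49.63) does not contain 34.15.57.25
  34.15.24.0/22 (34.15.24.0 - 34.15.27.255) does not contain 34.15.57.25
  162.15.32.0/19 (162.15.32.0 - 162.15.63.255) does not contain 34.15.57.25
  34.12.0.0/15 (34.12.0.0 - 34.13.255.255) does not contain 34.15.57.25
Longest matching prefix is /14 -> next hop 138.99.80.43.

138.99.80.43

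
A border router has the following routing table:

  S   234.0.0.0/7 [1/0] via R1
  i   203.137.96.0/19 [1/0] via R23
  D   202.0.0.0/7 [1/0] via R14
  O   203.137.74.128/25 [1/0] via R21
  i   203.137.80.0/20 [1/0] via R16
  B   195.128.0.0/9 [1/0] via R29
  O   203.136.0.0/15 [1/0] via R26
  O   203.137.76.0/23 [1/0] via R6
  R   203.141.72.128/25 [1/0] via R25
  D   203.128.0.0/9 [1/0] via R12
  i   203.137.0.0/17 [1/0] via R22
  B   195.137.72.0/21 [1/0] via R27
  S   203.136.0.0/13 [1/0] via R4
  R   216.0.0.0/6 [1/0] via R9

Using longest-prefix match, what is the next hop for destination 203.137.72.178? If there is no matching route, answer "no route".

R22

Routes whose prefix contains 203.137.72.178:
  202.0.0.0/7 (202.0.0.0 - 203.255.255.255) -> R14
  203.128.0.0/9 (203.128.0.0 - 203.255.255.255) -> R12
  203.136.0.0/13 (203.136.0.0 - 203.143.255.255) -> R4
  203.136.0.0/15 (203.136.0.0 - 203.137.255.255) -> R26
  203.137.0.0/17 (203.137.0.0 - 203.137.127.255) -> R22
More-specific entries that do NOT match:
  203.137.74.128/25 (203.137.74.128 - 203.137.74.255) does not contain 203.137.72.178
  203.141.72.128/25 (203.141.72.128 - 203.141.72.255) does not contain 203.137.72.178
  203.137.76.0/23 (203.137.76.0 - 203.137.77.255) does not contain 203.137.72.178
  195.137.72.0/21 (195.137.72.0 - 195.137.79.255) does not contain 203.137.72.178
  203.137.80.0/20 (203.137.80.0 - 203.137.95.255) does not contain 203.137.72.178
  203.137.96.0/19 (203.137.96.0 - 203.137.127.255) does not contain 203.137.72.178
Longest matching prefix is /17 -> next hop R22.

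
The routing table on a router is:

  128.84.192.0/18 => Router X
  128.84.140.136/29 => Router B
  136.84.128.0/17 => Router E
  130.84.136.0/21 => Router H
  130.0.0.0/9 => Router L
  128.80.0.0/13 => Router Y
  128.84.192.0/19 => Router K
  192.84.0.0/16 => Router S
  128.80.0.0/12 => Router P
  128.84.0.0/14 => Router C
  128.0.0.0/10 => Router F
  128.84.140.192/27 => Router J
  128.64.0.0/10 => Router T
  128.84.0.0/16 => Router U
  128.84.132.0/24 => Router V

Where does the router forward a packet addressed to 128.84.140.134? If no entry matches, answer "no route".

Routes whose prefix contains 128.84.140.134:
  128.64.0.0/10 (128.64.0.0 - 128.127.255.255) -> Router T
  128.80.0.0/12 (128.80.0.0 - 128.95.255.255) -> Router P
  128.80.0.0/13 (128.80.0.0 - 128.87.255.255) -> Router Y
  128.84.0.0/14 (128.84.0.0 - 128.87.255.255) -> Router C
  128.84.0.0/16 (128.84.0.0 - 128.84.255.255) -> Router U
More-specific entries that do NOT match:
  128.84.140.136/29 (128.84.140.136 - 128.84.140.143) does not contain 128.84.140.134
  128.84.140.192/27 (128.84.140.192 - 128.84.140.223) does not contain 128.84.140.134
  128.84.132.0/24 (128.84.132.0 - 128.84.132.255) does not contain 128.84.140.134
  130.84.136.0/21 (130.84.136.0 - 130.84.143.255) does not contain 128.84.140.134
  128.84.192.0/19 (128.84.192.0 - 128.84.223.255) does not contain 128.84.140.134
  128.84.192.0/18 (128.84.192.0 - 128.84.255.255) does not contain 128.84.140.134
  136.84.128.0/17 (136.84.128.0 - 136.84.255.255) does not contain 128.84.140.134
Longest matching prefix is /16 -> next hop Router U.

Router U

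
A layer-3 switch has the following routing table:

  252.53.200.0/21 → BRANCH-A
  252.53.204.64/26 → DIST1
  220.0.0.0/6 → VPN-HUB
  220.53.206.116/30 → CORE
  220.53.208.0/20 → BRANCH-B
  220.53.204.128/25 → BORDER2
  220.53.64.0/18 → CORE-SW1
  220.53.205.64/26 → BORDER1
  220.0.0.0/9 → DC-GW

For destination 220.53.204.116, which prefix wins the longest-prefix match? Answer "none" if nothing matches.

Entries matching 220.53.204.116:
  220.0.0.0/6 (220.0.0.0 - 223.255.255.255)
  220.0.0.0/9 (220.0.0.0 - 220.127.255.255)
Most specific is 220.0.0.0/9.

220.0.0.0/9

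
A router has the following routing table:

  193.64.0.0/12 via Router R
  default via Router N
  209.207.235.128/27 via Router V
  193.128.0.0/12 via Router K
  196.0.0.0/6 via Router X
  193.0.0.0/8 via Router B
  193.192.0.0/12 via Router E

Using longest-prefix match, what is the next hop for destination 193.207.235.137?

Router E

Routes whose prefix contains 193.207.235.137:
  0.0.0.0/0 (default, matches everything) -> Router N
  193.0.0.0/8 (193.0.0.0 - 193.255.255.255) -> Router B
  193.192.0.0/12 (193.192.0.0 - 193.207.255.255) -> Router E
More-specific entries that do NOT match:
  209.207.235.128/27 (209.207.235.128 - 209.207.235.159) does not contain 193.207.235.137
Longest matching prefix is /12 -> next hop Router E.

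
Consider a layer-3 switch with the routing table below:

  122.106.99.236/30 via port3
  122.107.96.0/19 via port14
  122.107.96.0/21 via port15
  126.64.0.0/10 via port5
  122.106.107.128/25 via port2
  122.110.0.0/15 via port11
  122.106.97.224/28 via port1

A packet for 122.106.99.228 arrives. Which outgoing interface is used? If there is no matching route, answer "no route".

No entry's prefix contains 122.106.99.228; there is no default route.

no route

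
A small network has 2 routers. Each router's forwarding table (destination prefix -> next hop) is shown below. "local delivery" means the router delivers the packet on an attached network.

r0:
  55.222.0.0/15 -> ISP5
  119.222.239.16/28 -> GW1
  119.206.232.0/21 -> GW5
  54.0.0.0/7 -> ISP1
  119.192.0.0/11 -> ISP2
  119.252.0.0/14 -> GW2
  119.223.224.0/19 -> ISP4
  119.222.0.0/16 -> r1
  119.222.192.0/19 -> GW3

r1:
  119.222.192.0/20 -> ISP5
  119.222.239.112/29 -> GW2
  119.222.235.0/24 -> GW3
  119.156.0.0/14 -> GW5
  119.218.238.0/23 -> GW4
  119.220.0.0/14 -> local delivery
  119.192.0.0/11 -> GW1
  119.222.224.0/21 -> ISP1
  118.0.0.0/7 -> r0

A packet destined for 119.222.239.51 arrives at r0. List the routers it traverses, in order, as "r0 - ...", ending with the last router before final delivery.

r0 - r1

At r0: longest match for 119.222.239.51 is 119.222.0.0/16 -> r1
At r1: longest match for 119.222.239.51 is 119.220.0.0/14 -> local delivery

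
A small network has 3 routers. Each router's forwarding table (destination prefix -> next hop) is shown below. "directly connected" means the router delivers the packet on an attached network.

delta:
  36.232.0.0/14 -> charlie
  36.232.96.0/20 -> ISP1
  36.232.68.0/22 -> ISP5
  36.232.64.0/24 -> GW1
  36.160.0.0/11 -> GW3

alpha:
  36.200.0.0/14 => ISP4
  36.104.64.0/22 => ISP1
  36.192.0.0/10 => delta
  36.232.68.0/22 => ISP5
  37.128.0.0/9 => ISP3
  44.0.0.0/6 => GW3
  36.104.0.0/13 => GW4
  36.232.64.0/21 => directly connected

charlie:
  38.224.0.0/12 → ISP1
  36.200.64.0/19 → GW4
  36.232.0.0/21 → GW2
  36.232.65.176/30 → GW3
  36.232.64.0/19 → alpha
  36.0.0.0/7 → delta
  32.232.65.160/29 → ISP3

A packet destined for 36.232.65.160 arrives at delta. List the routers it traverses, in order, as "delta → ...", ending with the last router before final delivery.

delta → charlie → alpha

At delta: longest match for 36.232.65.160 is 36.232.0.0/14 -> charlie
At charlie: longest match for 36.232.65.160 is 36.232.64.0/19 -> alpha
At alpha: longest match for 36.232.65.160 is 36.232.64.0/21 -> directly connected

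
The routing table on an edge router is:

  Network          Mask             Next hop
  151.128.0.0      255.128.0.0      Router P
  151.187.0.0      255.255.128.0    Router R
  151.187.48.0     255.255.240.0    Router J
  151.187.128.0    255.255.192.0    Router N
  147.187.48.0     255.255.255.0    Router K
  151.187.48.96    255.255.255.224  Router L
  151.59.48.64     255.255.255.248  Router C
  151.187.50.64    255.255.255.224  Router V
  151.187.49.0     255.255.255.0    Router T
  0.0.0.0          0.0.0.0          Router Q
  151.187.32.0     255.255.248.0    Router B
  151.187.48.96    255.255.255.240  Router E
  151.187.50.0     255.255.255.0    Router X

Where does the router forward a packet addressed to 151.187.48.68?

Router J

Routes whose prefix contains 151.187.48.68:
  0.0.0.0/0 (default, matches everything) -> Router Q
  151.128.0.0/9 (151.128.0.0 - 151.255.255.255) -> Router P
  151.187.0.0/17 (151.187.0.0 - 151.187.127.255) -> Router R
  151.187.48.0/20 (151.187.48.0 - 151.187.63.255) -> Router J
More-specific entries that do NOT match:
  151.59.48.64/29 (151.59.48.64 - 151.59.48.71) does not contain 151.187.48.68
  151.187.48.96/28 (151.187.48.96 - 151.187.48.111) does not contain 151.187.48.68
  151.187.48.96/27 (151.187.48.96 - 151.187.48.127) does not contain 151.187.48.68
  151.187.50.64/27 (151.187.50.64 - 151.187.50.95) does not contain 151.187.48.68
  147.187.48.0/24 (147.187.48.0 - 147.187.48.255) does not contain 151.187.48.68
  151.187.49.0/24 (151.187.49.0 - 151.187.49.255) does not contain 151.187.48.68
  151.187.50.0/24 (151.187.50.0 - 151.187.50.255) does not contain 151.187.48.68
  151.187.32.0/21 (151.187.32.0 - 151.187.39.255) does not contain 151.187.48.68
Longest matching prefix is /20 -> next hop Router J.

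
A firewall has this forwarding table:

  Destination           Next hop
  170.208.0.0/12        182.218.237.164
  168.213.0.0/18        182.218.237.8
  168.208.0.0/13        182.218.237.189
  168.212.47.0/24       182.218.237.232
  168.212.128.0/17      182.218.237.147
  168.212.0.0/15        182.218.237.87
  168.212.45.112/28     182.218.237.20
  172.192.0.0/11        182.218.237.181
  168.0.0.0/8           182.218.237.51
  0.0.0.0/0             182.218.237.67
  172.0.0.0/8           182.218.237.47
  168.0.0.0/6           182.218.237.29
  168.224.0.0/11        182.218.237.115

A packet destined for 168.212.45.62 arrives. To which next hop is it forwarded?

Routes whose prefix contains 168.212.45.62:
  0.0.0.0/0 (default, matches everything) -> 182.218.237.67
  168.0.0.0/6 (168.0.0.0 - 171.255.255.255) -> 182.218.237.29
  168.0.0.0/8 (168.0.0.0 - 168.255.255.255) -> 182.218.237.51
  168.208.0.0/13 (168.208.0.0 - 168.215.255.255) -> 182.218.237.189
  168.212.0.0/15 (168.212.0.0 - 168.213.255.255) -> 182.218.237.87
More-specific entries that do NOT match:
  168.212.45.112/28 (168.212.45.112 - 168.212.45.127) does not contain 168.212.45.62
  168.212.47.0/24 (168.212.47.0 - 168.212.47.255) does not contain 168.212.45.62
  168.213.0.0/18 (168.213.0.0 - 168.213.63.255) does not contain 168.212.45.62
  168.212.128.0/17 (168.212.128.0 - 168.212.255.255) does not contain 168.212.45.62
Longest matching prefix is /15 -> next hop 182.218.237.87.

182.218.237.87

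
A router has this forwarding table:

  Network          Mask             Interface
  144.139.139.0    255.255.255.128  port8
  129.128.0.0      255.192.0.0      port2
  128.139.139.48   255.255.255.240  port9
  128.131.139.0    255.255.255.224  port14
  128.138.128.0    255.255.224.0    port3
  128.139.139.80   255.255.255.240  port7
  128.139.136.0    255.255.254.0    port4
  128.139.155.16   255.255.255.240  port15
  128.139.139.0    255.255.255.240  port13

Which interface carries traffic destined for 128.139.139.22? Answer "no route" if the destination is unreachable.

no route

No entry's prefix contains 128.139.139.22; there is no default route.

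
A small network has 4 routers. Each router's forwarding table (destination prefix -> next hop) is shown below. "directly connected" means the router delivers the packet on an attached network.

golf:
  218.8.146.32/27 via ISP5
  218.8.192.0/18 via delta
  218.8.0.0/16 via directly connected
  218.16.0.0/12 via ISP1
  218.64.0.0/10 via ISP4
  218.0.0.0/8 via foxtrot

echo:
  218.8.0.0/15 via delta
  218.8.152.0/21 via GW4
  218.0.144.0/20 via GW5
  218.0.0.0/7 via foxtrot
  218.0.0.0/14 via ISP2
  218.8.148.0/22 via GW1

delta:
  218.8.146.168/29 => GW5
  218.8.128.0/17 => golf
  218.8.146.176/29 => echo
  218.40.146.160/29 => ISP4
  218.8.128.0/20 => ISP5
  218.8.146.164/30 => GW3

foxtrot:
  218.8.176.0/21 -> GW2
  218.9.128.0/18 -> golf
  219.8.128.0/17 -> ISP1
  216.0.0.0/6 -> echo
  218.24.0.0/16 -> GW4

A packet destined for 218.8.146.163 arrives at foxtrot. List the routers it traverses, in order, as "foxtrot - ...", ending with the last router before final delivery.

foxtrot - echo - delta - golf

At foxtrot: longest match for 218.8.146.163 is 216.0.0.0/6 -> echo
At echo: longest match for 218.8.146.163 is 218.8.0.0/15 -> delta
At delta: longest match for 218.8.146.163 is 218.8.128.0/17 -> golf
At golf: longest match for 218.8.146.163 is 218.8.0.0/16 -> directly connected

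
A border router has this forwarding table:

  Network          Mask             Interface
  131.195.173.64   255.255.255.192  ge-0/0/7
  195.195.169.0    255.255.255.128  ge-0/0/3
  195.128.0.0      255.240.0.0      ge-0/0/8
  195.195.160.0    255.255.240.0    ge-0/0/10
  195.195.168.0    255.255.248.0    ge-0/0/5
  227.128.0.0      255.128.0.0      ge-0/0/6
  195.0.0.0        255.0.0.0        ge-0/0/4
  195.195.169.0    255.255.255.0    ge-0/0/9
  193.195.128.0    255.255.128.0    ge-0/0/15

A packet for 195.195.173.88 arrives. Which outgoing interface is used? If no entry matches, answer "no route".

ge-0/0/5

Routes whose prefix contains 195.195.173.88:
  195.0.0.0/8 (195.0.0.0 - 195.255.255.255) -> ge-0/0/4
  195.195.160.0/20 (195.195.160.0 - 195.195.175.255) -> ge-0/0/10
  195.195.168.0/21 (195.195.168.0 - 195.195.175.255) -> ge-0/0/5
More-specific entries that do NOT match:
  131.195.173.64/26 (131.195.173.64 - 131.195.173.127) does not contain 195.195.173.88
  195.195.169.0/25 (195.195.169.0 - 195.195.169.127) does not contain 195.195.173.88
  195.195.169.0/24 (195.195.169.0 - 195.195.169.255) does not contain 195.195.173.88
Longest matching prefix is /21 -> interface ge-0/0/5.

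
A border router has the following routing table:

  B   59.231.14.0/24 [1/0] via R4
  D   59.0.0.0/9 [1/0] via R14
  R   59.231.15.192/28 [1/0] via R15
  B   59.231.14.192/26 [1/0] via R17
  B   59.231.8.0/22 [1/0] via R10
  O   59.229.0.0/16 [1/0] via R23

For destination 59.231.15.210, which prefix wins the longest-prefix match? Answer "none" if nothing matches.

none

59.231.15.210 is outside every listed prefix and there is no default route.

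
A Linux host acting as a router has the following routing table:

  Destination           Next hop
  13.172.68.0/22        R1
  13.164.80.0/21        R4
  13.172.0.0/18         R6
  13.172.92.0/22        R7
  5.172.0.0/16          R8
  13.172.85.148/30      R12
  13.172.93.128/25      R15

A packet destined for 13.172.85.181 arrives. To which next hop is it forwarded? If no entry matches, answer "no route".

No entry's prefix contains 13.172.85.181; there is no default route.

no route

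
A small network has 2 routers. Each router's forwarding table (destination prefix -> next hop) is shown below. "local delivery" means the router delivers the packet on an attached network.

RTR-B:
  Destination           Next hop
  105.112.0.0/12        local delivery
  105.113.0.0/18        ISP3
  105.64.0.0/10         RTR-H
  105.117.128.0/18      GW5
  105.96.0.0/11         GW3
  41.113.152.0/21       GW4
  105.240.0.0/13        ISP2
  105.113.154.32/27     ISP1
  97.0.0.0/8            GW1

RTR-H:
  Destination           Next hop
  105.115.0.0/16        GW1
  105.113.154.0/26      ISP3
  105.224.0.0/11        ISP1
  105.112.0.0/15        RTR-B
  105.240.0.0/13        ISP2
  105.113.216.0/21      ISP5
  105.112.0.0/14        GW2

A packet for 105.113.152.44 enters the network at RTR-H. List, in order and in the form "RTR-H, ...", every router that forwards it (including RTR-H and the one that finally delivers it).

RTR-H, RTR-B

At RTR-H: longest match for 105.113.152.44 is 105.112.0.0/15 -> RTR-B
At RTR-B: longest match for 105.113.152.44 is 105.112.0.0/12 -> local delivery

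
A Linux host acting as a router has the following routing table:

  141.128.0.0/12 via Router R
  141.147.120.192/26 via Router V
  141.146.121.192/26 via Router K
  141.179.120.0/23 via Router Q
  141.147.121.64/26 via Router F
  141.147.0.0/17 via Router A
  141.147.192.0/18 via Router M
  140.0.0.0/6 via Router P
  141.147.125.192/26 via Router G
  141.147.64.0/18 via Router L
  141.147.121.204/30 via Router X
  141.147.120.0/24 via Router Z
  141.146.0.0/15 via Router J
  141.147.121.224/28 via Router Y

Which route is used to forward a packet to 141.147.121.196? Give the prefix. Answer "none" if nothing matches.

141.147.64.0/18

Entries matching 141.147.121.196:
  140.0.0.0/6 (140.0.0.0 - 143.255.255.255)
  141.146.0.0/15 (141.146.0.0 - 141.147.255.255)
  141.147.0.0/17 (141.147.0.0 - 141.147.127.255)
  141.147.64.0/18 (141.147.64.0 - 141.147.127.255)
Most specific is 141.147.64.0/18.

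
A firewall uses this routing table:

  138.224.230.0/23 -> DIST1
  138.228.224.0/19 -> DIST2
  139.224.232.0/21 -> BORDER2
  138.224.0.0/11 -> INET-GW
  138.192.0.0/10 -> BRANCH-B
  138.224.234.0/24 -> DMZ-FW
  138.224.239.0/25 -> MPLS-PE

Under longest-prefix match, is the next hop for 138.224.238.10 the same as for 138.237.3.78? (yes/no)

yes

138.224.238.10: longest match 138.224.0.0/11 -> INET-GW
138.237.3.78: longest match 138.224.0.0/11 -> INET-GW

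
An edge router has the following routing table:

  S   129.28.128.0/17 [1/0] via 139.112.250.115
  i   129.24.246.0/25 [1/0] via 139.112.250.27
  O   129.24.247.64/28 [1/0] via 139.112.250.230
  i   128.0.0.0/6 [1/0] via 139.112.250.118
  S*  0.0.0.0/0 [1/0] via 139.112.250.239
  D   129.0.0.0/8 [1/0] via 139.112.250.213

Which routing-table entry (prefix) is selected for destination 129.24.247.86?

Entries matching 129.24.247.86:
  0.0.0.0/0 (default, matches everything)
  128.0.0.0/6 (128.0.0.0 - 131.255.255.255)
  129.0.0.0/8 (129.0.0.0 - 129.255.255.255)
Most specific is 129.0.0.0/8.

129.0.0.0/8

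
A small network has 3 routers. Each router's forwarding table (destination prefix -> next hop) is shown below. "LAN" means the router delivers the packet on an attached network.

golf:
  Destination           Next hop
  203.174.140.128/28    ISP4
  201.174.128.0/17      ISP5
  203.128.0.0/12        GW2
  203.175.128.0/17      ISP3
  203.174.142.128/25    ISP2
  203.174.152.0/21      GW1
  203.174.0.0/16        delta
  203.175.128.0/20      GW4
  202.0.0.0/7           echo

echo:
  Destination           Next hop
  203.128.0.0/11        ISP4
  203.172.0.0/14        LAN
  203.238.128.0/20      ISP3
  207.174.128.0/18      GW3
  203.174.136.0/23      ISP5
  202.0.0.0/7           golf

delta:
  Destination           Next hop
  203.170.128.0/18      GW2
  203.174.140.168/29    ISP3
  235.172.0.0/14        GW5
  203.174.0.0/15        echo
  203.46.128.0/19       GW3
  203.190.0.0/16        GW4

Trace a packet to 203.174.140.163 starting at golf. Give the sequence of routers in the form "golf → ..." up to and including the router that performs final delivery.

At golf: longest match for 203.174.140.163 is 203.174.0.0/16 -> delta
At delta: longest match for 203.174.140.163 is 203.174.0.0/15 -> echo
At echo: longest match for 203.174.140.163 is 203.172.0.0/14 -> LAN

golf → delta → echo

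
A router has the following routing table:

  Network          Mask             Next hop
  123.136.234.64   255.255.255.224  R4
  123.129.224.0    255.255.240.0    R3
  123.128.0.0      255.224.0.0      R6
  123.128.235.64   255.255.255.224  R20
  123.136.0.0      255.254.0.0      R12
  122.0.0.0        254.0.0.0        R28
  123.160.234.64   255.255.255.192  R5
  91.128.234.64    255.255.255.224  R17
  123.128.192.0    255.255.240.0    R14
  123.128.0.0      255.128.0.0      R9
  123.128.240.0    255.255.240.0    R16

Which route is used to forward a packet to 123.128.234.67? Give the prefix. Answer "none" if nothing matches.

Entries matching 123.128.234.67:
  122.0.0.0/7 (122.0.0.0 - 123.255.255.255)
  123.128.0.0/9 (123.128.0.0 - 123.255.255.255)
  123.128.0.0/11 (123.128.0.0 - 123.159.255.255)
Most specific is 123.128.0.0/11.

123.128.0.0/11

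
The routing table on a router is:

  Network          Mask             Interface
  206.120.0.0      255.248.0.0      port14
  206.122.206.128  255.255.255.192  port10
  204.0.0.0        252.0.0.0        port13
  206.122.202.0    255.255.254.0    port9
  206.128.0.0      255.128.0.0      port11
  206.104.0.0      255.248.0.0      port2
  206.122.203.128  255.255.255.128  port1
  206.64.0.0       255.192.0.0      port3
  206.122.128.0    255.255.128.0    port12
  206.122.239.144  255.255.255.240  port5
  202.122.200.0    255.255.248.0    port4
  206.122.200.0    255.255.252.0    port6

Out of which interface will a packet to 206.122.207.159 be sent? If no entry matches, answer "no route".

Routes whose prefix contains 206.122.207.159:
  204.0.0.0/6 (204.0.0.0 - 207.255.255.255) -> port13
  206.64.0.0/10 (206.64.0.0 - 206.127.255.255) -> port3
  206.120.0.0/13 (206.120.0.0 - 206.127.255.255) -> port14
  206.122.128.0/17 (206.122.128.0 - 206.122.255.255) -> port12
More-specific entries that do NOT match:
  206.122.239.144/28 (206.122.239.144 - 206.122.239.159) does not contain 206.122.207.159
  206.122.206.128/26 (206.122.206.128 - 206.122.206.191) does not contain 206.122.207.159
  206.122.203.128/25 (206.122.203.128 - 206.122.203.255) does not contain 206.122.207.159
  206.122.202.0/23 (206.122.202.0 - 206.122.203.255) does not contain 206.122.207.159
  206.122.200.0/22 (206.122.200.0 - 206.122.203.255) does not contain 206.122.207.159
  202.122.200.0/21 (202.122.200.0 - 202.122.207.255) does not contain 206.122.207.159
Longest matching prefix is /17 -> interface port12.

port12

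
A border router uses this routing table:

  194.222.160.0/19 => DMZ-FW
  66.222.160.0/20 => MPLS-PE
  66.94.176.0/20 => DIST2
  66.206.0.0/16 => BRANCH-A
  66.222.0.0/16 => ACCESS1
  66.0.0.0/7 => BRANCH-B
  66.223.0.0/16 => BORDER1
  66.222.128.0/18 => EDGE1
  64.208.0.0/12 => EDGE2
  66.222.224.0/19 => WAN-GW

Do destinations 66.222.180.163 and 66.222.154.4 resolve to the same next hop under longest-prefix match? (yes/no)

yes

66.222.180.163: longest match 66.222.128.0/18 -> EDGE1
66.222.154.4: longest match 66.222.128.0/18 -> EDGE1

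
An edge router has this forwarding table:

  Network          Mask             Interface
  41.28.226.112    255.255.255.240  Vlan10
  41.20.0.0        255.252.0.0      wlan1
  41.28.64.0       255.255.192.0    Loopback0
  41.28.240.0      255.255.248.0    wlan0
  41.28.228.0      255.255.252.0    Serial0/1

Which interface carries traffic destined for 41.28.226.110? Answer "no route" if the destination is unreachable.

no route

No entry's prefix contains 41.28.226.110; there is no default route.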